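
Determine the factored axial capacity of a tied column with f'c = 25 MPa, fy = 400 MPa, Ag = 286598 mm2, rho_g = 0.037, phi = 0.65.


Ast = rho * Ag = 0.037 * 286598 = 10604.126 mm2
phi*Pn = 0.65 * 0.80 * (0.85 * 25 * (286598 - 10604.126) + 400 * 10604.126) / 1000
= 5255.39 kN

5255.39


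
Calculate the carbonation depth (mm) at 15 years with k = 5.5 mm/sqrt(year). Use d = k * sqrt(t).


depth = k * sqrt(t)
= 5.5 * sqrt(15)
= 21.3 mm

21.3


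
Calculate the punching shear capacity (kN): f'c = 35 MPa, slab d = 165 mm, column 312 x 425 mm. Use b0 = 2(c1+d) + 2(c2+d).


b0 = 2*(312 + 165) + 2*(425 + 165) = 2134 mm
Vc = 0.33 * sqrt(35) * 2134 * 165 / 1000
= 687.43 kN

687.43


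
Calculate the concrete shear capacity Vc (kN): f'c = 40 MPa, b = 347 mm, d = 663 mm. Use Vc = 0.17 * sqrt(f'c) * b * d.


Vc = 0.17 * sqrt(40) * 347 * 663 / 1000
= 247.36 kN

247.36


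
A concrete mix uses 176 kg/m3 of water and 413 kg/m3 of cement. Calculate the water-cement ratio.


w/c = water / cement
w/c = 176 / 413 = 0.426

0.426


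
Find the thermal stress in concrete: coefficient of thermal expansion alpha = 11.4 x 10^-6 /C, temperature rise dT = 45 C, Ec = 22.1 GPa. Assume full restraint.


sigma = alpha * dT * Ec
= 11.4e-6 * 45 * 22.1 * 1000
= 11.337 MPa

11.337


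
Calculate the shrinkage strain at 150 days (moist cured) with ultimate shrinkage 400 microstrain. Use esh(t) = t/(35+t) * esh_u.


esh(150) = 150 / (35 + 150) * 400
= 150 / 185 * 400
= 324.3 microstrain

324.3


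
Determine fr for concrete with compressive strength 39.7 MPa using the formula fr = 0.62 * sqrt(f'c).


fr = 0.62 * sqrt(39.7)
= 3.906 MPa

3.906


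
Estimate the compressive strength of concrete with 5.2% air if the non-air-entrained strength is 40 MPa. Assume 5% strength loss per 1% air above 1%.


Strength loss = (5.2 - 1) * 5 = 21.0%
f'c = 40 * (1 - 21.0/100)
= 31.6 MPa

31.6


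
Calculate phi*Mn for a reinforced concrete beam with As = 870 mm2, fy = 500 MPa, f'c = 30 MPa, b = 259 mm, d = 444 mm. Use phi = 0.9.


a = As * fy / (0.85 * f'c * b)
= 870 * 500 / (0.85 * 30 * 259)
= 65.8642 mm
Mn = As * fy * (d - a/2) / 10^6
= 178.8145 kN-m
phi*Mn = 0.9 * 178.8145 = 160.93 kN-m

160.93


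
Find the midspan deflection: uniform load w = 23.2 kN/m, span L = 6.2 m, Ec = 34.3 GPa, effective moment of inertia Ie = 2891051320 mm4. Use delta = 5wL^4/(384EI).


Convert: L = 6.2 m = 6200 mm, Ec = 34.3 GPa = 34300 MPa
delta = 5 * 23.2 * 6200^4 / (384 * 34300 * 2891051320)
= 4.5 mm

4.5


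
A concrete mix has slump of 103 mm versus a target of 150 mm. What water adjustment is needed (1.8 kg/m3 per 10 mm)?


Difference = 150 - 103 = 47 mm
Water adjustment = 47 * 1.8 / 10 = 8.5 kg/m3

8.5


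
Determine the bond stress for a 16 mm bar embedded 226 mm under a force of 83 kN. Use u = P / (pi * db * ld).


u = P / (pi * db * ld)
= 83 * 1000 / (pi * 16 * 226)
= 7.306 MPa

7.306


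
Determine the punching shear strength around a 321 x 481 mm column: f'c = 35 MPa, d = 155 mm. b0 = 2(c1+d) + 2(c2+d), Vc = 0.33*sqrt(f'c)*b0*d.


b0 = 2*(321 + 155) + 2*(481 + 155) = 2224 mm
Vc = 0.33 * sqrt(35) * 2224 * 155 / 1000
= 673.0 kN

673.0


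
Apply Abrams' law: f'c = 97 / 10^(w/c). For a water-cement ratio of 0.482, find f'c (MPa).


f'c = 97 / 10^0.482
= 97 / 3.034
= 31.97 MPa

31.97


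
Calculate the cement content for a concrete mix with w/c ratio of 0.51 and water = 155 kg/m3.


Cement = water / (w/c)
= 155 / 0.51
= 303.9 kg/m3

303.9


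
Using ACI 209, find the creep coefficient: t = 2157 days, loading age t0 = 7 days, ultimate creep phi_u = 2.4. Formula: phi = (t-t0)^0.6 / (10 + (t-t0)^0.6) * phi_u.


dt = 2157 - 7 = 2150
phi = 2150^0.6 / (10 + 2150^0.6) * 2.4
= 2.182

2.182


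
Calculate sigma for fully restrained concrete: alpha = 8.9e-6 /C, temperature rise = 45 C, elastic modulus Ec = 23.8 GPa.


sigma = alpha * dT * Ec
= 8.9e-6 * 45 * 23.8 * 1000
= 9.532 MPa

9.532


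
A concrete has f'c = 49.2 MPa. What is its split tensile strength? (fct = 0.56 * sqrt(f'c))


fct = 0.56 * sqrt(49.2)
= 0.56 * 7.014
= 3.928 MPa

3.928


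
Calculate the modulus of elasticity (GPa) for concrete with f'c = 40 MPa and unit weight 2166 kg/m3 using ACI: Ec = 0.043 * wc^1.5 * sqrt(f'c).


Ec = 0.043 * 2166^1.5 * sqrt(40) / 1000
= 27.41 GPa

27.41


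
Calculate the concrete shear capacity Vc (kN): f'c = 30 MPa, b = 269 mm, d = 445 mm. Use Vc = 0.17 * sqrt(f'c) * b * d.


Vc = 0.17 * sqrt(30) * 269 * 445 / 1000
= 111.46 kN

111.46


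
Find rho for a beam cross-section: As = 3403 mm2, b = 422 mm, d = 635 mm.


rho = As / (b * d)
= 3403 / (422 * 635)
= 0.0127

0.0127


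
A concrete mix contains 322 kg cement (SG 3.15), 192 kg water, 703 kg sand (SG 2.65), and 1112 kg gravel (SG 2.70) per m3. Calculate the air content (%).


Vol cement = 322 / (3.15 * 1000) = 0.102222 m3
Vol water = 192 / 1000 = 0.192 m3
Vol sand = 703 / (2.65 * 1000) = 0.265283 m3
Vol gravel = 1112 / (2.70 * 1000) = 0.411852 m3
Total solid + water volume = 0.971357 m3
Air = (1 - 0.971357) * 100 = 2.86%

2.86


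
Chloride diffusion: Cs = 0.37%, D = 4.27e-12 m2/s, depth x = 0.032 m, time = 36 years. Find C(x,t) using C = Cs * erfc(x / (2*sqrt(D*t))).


t_seconds = 36 * 365.25 * 24 * 3600 = 1136073600.0 s
arg = 0.032 / (2 * sqrt(4.27e-12 * 1136073600.0))
= 0.2297
erfc(0.2297) = 0.7453
C = 0.37 * 0.7453 = 0.2758%

0.2758


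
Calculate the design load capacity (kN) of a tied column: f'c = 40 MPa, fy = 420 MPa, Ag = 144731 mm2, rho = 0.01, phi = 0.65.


Ast = rho * Ag = 0.01 * 144731 = 1447.31 mm2
phi*Pn = 0.65 * 0.80 * (0.85 * 40 * (144731 - 1447.31) + 420 * 1447.31) / 1000
= 2849.35 kN

2849.35


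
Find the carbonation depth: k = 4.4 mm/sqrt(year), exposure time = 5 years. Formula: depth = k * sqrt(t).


depth = k * sqrt(t)
= 4.4 * sqrt(5)
= 9.84 mm

9.84


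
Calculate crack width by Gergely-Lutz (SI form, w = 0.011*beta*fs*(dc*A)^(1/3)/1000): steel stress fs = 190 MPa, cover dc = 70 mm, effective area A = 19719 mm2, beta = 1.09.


w = 0.011 * beta * fs * (dc * A)^(1/3) / 1000
= 0.011 * 1.09 * 190 * (70 * 19719)^(1/3) / 1000
= 0.254 mm

0.254


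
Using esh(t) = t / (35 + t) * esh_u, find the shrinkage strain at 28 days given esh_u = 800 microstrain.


esh(28) = 28 / (35 + 28) * 800
= 28 / 63 * 800
= 355.6 microstrain

355.6


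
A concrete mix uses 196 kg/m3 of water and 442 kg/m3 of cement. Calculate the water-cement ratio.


w/c = water / cement
w/c = 196 / 442 = 0.443

0.443


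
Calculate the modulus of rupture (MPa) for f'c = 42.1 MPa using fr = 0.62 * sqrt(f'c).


fr = 0.62 * sqrt(42.1)
= 4.023 MPa

4.023


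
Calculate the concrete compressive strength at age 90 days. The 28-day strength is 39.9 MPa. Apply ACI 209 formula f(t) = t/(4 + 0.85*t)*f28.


f(90) = 90 / (4 + 0.85 * 90) * 39.9
= 90 / 80.5 * 39.9
= 44.61 MPa

44.61


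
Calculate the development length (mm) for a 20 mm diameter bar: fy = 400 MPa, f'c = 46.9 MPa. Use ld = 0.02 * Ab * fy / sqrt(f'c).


Ab = pi * 20^2 / 4 = 314.159 mm2
ld = 0.02 * 314.159 * 400 / sqrt(46.9)
= 367.0 mm

367.0


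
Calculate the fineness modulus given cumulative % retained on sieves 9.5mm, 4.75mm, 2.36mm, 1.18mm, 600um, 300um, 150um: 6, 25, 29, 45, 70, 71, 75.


FM = sum(cumulative % retained) / 100
= 321 / 100
= 3.21

3.21


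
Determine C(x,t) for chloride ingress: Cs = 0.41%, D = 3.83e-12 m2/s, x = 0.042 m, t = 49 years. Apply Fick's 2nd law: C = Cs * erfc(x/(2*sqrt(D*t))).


t_seconds = 49 * 365.25 * 24 * 3600 = 1546322400.0 s
arg = 0.042 / (2 * sqrt(3.83e-12 * 1546322400.0))
= 0.2729
erfc(0.2729) = 0.6996
C = 0.41 * 0.6996 = 0.2868%

0.2868


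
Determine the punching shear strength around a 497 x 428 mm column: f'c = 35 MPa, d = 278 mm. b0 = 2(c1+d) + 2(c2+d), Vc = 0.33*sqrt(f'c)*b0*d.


b0 = 2*(497 + 278) + 2*(428 + 278) = 2962 mm
Vc = 0.33 * sqrt(35) * 2962 * 278 / 1000
= 1607.6 kN

1607.6


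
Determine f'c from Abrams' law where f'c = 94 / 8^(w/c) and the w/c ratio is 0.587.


f'c = 94 / 8^0.587
= 94 / 3.389
= 27.73 MPa

27.73


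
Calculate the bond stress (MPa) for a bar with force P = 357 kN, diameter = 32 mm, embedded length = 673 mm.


u = P / (pi * db * ld)
= 357 * 1000 / (pi * 32 * 673)
= 5.277 MPa

5.277


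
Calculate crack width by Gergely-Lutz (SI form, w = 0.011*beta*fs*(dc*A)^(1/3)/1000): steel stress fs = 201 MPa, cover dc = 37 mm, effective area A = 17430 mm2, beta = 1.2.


w = 0.011 * beta * fs * (dc * A)^(1/3) / 1000
= 0.011 * 1.2 * 201 * (37 * 17430)^(1/3) / 1000
= 0.229 mm

0.229


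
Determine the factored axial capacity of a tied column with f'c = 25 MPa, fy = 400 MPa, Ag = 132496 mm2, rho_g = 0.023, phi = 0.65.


Ast = rho * Ag = 0.023 * 132496 = 3047.408 mm2
phi*Pn = 0.65 * 0.80 * (0.85 * 25 * (132496 - 3047.408) + 400 * 3047.408) / 1000
= 2064.27 kN

2064.27


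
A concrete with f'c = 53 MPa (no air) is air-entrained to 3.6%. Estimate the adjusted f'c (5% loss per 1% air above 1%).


Strength loss = (3.6 - 1) * 5 = 13.0%
f'c = 53 * (1 - 13.0/100)
= 46.11 MPa

46.11


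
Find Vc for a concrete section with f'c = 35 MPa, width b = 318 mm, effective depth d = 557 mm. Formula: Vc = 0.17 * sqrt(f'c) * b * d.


Vc = 0.17 * sqrt(35) * 318 * 557 / 1000
= 178.14 kN

178.14


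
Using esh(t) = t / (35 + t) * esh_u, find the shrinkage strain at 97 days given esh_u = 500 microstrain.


esh(97) = 97 / (35 + 97) * 500
= 97 / 132 * 500
= 367.4 microstrain

367.4


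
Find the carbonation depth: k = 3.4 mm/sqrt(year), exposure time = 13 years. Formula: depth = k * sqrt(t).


depth = k * sqrt(t)
= 3.4 * sqrt(13)
= 12.26 mm

12.26


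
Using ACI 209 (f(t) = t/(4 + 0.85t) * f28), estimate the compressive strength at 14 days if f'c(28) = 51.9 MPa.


f(14) = 14 / (4 + 0.85 * 14) * 51.9
= 14 / 15.9 * 51.9
= 45.7 MPa

45.7


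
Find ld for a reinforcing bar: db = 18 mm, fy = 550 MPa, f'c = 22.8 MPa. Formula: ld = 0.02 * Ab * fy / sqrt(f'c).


Ab = pi * 18^2 / 4 = 254.469 mm2
ld = 0.02 * 254.469 * 550 / sqrt(22.8)
= 586.2 mm

586.2


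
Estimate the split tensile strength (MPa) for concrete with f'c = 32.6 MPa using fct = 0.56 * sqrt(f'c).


fct = 0.56 * sqrt(32.6)
= 0.56 * 5.71
= 3.197 MPa

3.197


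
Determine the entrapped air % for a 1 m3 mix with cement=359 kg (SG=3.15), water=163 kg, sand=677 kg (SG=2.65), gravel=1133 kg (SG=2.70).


Vol cement = 359 / (3.15 * 1000) = 0.113968 m3
Vol water = 163 / 1000 = 0.163 m3
Vol sand = 677 / (2.65 * 1000) = 0.255472 m3
Vol gravel = 1133 / (2.70 * 1000) = 0.41963 m3
Total solid + water volume = 0.95207 m3
Air = (1 - 0.95207) * 100 = 4.79%

4.79


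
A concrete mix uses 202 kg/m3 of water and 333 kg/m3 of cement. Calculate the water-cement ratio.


w/c = water / cement
w/c = 202 / 333 = 0.607

0.607


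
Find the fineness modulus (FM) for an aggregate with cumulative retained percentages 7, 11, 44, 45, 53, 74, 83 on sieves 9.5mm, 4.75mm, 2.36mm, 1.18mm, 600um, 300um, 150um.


FM = sum(cumulative % retained) / 100
= 317 / 100
= 3.17

3.17


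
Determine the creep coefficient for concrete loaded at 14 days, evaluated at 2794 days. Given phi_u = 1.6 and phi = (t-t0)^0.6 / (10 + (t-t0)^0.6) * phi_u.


dt = 2794 - 14 = 2780
phi = 2780^0.6 / (10 + 2780^0.6) * 1.6
= 1.474

1.474


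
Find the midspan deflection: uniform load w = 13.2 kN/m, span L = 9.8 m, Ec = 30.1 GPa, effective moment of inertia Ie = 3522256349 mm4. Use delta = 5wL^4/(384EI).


Convert: L = 9.8 m = 9800 mm, Ec = 30.1 GPa = 30100 MPa
delta = 5 * 13.2 * 9800^4 / (384 * 30100 * 3522256349)
= 14.95 mm

14.95


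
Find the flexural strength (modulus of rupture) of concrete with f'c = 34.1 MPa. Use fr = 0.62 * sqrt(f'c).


fr = 0.62 * sqrt(34.1)
= 3.621 MPa

3.621


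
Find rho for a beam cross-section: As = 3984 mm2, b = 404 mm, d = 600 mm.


rho = As / (b * d)
= 3984 / (404 * 600)
= 0.0164

0.0164


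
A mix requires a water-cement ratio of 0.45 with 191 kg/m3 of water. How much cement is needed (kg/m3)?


Cement = water / (w/c)
= 191 / 0.45
= 424.4 kg/m3

424.4


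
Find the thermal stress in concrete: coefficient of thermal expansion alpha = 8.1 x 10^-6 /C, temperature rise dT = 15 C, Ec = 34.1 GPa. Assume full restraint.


sigma = alpha * dT * Ec
= 8.1e-6 * 15 * 34.1 * 1000
= 4.143 MPa

4.143


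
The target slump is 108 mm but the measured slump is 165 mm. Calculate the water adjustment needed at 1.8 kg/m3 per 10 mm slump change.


Difference = 108 - 165 = -57 mm
Water adjustment = -57 * 1.8 / 10 = -10.3 kg/m3

-10.3


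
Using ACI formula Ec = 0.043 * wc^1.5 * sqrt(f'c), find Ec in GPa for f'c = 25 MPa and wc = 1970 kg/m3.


Ec = 0.043 * 1970^1.5 * sqrt(25) / 1000
= 18.8 GPa

18.8


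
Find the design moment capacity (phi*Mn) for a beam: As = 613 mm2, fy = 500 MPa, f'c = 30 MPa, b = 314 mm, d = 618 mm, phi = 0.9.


a = As * fy / (0.85 * f'c * b)
= 613 * 500 / (0.85 * 30 * 314)
= 38.279 mm
Mn = As * fy * (d - a/2) / 10^6
= 183.5507 kN-m
phi*Mn = 0.9 * 183.5507 = 165.2 kN-m

165.2


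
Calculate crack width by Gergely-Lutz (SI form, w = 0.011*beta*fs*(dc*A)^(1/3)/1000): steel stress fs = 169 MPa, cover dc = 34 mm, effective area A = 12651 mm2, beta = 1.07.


w = 0.011 * beta * fs * (dc * A)^(1/3) / 1000
= 0.011 * 1.07 * 169 * (34 * 12651)^(1/3) / 1000
= 0.15 mm

0.15


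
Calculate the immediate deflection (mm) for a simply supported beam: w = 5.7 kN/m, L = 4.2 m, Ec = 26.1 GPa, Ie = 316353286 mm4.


Convert: L = 4.2 m = 4200 mm, Ec = 26.1 GPa = 26100 MPa
delta = 5 * 5.7 * 4200^4 / (384 * 26100 * 316353286)
= 2.8 mm

2.8


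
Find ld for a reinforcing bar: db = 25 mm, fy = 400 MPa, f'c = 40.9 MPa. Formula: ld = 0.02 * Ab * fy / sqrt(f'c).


Ab = pi * 25^2 / 4 = 490.874 mm2
ld = 0.02 * 490.874 * 400 / sqrt(40.9)
= 614.0 mm

614.0


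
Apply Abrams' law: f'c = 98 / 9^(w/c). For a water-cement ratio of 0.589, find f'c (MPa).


f'c = 98 / 9^0.589
= 98 / 3.648
= 26.86 MPa

26.86


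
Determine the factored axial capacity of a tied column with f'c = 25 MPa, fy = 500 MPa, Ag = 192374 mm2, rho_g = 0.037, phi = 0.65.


Ast = rho * Ag = 0.037 * 192374 = 7117.838 mm2
phi*Pn = 0.65 * 0.80 * (0.85 * 25 * (192374 - 7117.838) + 500 * 7117.838) / 1000
= 3897.72 kN

3897.72


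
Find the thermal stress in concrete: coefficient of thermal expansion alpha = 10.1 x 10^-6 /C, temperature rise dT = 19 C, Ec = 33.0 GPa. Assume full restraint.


sigma = alpha * dT * Ec
= 10.1e-6 * 19 * 33.0 * 1000
= 6.333 MPa

6.333


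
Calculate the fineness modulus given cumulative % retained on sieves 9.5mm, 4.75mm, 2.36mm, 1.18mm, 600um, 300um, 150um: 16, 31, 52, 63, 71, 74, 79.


FM = sum(cumulative % retained) / 100
= 386 / 100
= 3.86

3.86


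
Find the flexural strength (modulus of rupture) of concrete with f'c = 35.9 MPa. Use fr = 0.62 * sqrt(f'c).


fr = 0.62 * sqrt(35.9)
= 3.715 MPa

3.715


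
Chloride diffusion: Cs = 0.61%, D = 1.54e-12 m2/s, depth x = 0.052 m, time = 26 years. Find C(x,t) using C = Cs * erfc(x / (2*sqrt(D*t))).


t_seconds = 26 * 365.25 * 24 * 3600 = 820497600.0 s
arg = 0.052 / (2 * sqrt(1.54e-12 * 820497600.0))
= 0.7314
erfc(0.7314) = 0.3009
C = 0.61 * 0.3009 = 0.1836%

0.1836


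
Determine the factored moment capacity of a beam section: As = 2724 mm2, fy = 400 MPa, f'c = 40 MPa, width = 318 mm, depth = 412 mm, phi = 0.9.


a = As * fy / (0.85 * f'c * b)
= 2724 * 400 / (0.85 * 40 * 318)
= 100.7769 mm
Mn = As * fy * (d - a/2) / 10^6
= 394.0119 kN-m
phi*Mn = 0.9 * 394.0119 = 354.61 kN-m

354.61


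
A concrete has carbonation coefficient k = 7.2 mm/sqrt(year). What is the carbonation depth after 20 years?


depth = k * sqrt(t)
= 7.2 * sqrt(20)
= 32.2 mm

32.2


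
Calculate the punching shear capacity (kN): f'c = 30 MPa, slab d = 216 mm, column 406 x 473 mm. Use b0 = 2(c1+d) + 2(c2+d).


b0 = 2*(406 + 216) + 2*(473 + 216) = 2622 mm
Vc = 0.33 * sqrt(30) * 2622 * 216 / 1000
= 1023.67 kN

1023.67


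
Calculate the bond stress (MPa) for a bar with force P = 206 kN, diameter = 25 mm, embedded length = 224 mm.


u = P / (pi * db * ld)
= 206 * 1000 / (pi * 25 * 224)
= 11.709 MPa

11.709


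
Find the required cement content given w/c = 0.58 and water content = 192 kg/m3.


Cement = water / (w/c)
= 192 / 0.58
= 331.0 kg/m3

331.0


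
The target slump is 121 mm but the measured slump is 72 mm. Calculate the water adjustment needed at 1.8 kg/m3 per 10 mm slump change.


Difference = 121 - 72 = 49 mm
Water adjustment = 49 * 1.8 / 10 = 8.8 kg/m3

8.8


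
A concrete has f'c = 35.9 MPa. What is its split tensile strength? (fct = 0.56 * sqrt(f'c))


fct = 0.56 * sqrt(35.9)
= 0.56 * 5.992
= 3.355 MPa

3.355


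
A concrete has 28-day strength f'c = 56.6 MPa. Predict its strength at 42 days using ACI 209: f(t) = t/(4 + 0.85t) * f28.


f(42) = 42 / (4 + 0.85 * 42) * 56.6
= 42 / 39.7 * 56.6
= 59.88 MPa

59.88


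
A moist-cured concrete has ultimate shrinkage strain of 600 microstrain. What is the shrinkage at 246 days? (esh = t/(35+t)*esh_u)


esh(246) = 246 / (35 + 246) * 600
= 246 / 281 * 600
= 525.3 microstrain

525.3


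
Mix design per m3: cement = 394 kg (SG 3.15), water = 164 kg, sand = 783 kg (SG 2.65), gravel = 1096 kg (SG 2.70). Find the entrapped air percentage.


Vol cement = 394 / (3.15 * 1000) = 0.125079 m3
Vol water = 164 / 1000 = 0.164 m3
Vol sand = 783 / (2.65 * 1000) = 0.295472 m3
Vol gravel = 1096 / (2.70 * 1000) = 0.405926 m3
Total solid + water volume = 0.990477 m3
Air = (1 - 0.990477) * 100 = 0.95%

0.95


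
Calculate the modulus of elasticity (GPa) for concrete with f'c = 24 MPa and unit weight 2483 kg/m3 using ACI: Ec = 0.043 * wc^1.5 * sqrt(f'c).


Ec = 0.043 * 2483^1.5 * sqrt(24) / 1000
= 26.06 GPa

26.06


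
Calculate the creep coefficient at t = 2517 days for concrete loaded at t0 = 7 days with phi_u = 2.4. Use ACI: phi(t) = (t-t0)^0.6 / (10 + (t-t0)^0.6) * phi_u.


dt = 2517 - 7 = 2510
phi = 2510^0.6 / (10 + 2510^0.6) * 2.4
= 2.199

2.199


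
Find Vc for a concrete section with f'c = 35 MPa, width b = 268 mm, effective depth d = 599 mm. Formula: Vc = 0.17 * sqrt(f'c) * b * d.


Vc = 0.17 * sqrt(35) * 268 * 599 / 1000
= 161.45 kN

161.45


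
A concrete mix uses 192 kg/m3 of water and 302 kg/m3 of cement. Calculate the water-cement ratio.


w/c = water / cement
w/c = 192 / 302 = 0.636

0.636


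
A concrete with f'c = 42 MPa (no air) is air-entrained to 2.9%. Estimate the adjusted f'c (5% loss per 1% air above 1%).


Strength loss = (2.9 - 1) * 5 = 9.5%
f'c = 42 * (1 - 9.5/100)
= 38.01 MPa

38.01


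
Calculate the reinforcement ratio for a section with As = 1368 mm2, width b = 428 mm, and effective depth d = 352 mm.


rho = As / (b * d)
= 1368 / (428 * 352)
= 0.0091

0.0091


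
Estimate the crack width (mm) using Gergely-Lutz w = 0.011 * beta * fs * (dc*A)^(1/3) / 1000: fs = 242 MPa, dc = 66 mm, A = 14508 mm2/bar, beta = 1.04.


w = 0.011 * beta * fs * (dc * A)^(1/3) / 1000
= 0.011 * 1.04 * 242 * (66 * 14508)^(1/3) / 1000
= 0.273 mm

0.273


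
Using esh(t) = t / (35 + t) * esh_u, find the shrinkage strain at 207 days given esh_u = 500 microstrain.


esh(207) = 207 / (35 + 207) * 500
= 207 / 242 * 500
= 427.7 microstrain

427.7


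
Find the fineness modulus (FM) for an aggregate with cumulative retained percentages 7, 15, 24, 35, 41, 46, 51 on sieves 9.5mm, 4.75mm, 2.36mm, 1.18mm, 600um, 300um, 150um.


FM = sum(cumulative % retained) / 100
= 219 / 100
= 2.19

2.19


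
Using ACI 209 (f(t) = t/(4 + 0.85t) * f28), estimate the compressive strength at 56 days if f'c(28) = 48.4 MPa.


f(56) = 56 / (4 + 0.85 * 56) * 48.4
= 56 / 51.6 * 48.4
= 52.53 MPa

52.53


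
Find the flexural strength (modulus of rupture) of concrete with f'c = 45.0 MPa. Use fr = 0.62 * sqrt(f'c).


fr = 0.62 * sqrt(45.0)
= 4.159 MPa

4.159


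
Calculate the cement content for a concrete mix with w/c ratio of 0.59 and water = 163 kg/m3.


Cement = water / (w/c)
= 163 / 0.59
= 276.3 kg/m3

276.3


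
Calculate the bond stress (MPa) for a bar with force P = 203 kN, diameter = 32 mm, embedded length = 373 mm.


u = P / (pi * db * ld)
= 203 * 1000 / (pi * 32 * 373)
= 5.414 MPa

5.414


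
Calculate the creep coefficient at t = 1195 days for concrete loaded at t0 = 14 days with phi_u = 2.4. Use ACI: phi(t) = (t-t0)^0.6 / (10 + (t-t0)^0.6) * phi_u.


dt = 1195 - 14 = 1181
phi = 1181^0.6 / (10 + 1181^0.6) * 2.4
= 2.099

2.099


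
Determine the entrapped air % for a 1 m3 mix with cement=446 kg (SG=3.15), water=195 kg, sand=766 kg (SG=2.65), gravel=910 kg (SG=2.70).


Vol cement = 446 / (3.15 * 1000) = 0.141587 m3
Vol water = 195 / 1000 = 0.195 m3
Vol sand = 766 / (2.65 * 1000) = 0.289057 m3
Vol gravel = 910 / (2.70 * 1000) = 0.337037 m3
Total solid + water volume = 0.962681 m3
Air = (1 - 0.962681) * 100 = 3.73%

3.73


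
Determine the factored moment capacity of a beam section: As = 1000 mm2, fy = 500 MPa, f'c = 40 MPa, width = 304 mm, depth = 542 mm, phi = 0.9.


a = As * fy / (0.85 * f'c * b)
= 1000 * 500 / (0.85 * 40 * 304)
= 48.3746 mm
Mn = As * fy * (d - a/2) / 10^6
= 258.9063 kN-m
phi*Mn = 0.9 * 258.9063 = 233.02 kN-m

233.02


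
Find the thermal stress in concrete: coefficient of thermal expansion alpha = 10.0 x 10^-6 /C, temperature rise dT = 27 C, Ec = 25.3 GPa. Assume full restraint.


sigma = alpha * dT * Ec
= 10.0e-6 * 27 * 25.3 * 1000
= 6.831 MPa

6.831


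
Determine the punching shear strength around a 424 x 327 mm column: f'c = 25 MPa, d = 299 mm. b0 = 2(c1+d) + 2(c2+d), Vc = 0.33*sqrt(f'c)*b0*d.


b0 = 2*(424 + 299) + 2*(327 + 299) = 2698 mm
Vc = 0.33 * sqrt(25) * 2698 * 299 / 1000
= 1331.06 kN

1331.06


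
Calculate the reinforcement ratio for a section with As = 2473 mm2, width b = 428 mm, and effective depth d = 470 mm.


rho = As / (b * d)
= 2473 / (428 * 470)
= 0.0123

0.0123


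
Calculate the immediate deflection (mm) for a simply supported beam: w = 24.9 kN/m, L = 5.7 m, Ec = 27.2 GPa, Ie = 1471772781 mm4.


Convert: L = 5.7 m = 5700 mm, Ec = 27.2 GPa = 27200 MPa
delta = 5 * 24.9 * 5700^4 / (384 * 27200 * 1471772781)
= 8.55 mm

8.55


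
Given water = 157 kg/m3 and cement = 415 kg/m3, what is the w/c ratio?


w/c = water / cement
w/c = 157 / 415 = 0.378

0.378


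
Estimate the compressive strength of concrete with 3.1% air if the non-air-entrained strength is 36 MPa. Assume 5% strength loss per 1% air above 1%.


Strength loss = (3.1 - 1) * 5 = 10.5%
f'c = 36 * (1 - 10.5/100)
= 32.22 MPa

32.22


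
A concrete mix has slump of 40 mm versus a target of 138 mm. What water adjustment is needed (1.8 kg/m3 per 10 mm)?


Difference = 138 - 40 = 98 mm
Water adjustment = 98 * 1.8 / 10 = 17.6 kg/m3

17.6


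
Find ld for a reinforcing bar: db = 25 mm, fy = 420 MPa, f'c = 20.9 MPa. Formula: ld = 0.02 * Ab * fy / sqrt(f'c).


Ab = pi * 25^2 / 4 = 490.874 mm2
ld = 0.02 * 490.874 * 420 / sqrt(20.9)
= 901.9 mm

901.9


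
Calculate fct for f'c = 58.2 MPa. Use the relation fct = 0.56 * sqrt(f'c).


fct = 0.56 * sqrt(58.2)
= 0.56 * 7.629
= 4.272 MPa

4.272


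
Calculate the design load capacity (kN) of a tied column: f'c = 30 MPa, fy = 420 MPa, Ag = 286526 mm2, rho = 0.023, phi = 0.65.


Ast = rho * Ag = 0.023 * 286526 = 6590.098 mm2
phi*Pn = 0.65 * 0.80 * (0.85 * 30 * (286526 - 6590.098) + 420 * 6590.098) / 1000
= 5151.23 kN

5151.23


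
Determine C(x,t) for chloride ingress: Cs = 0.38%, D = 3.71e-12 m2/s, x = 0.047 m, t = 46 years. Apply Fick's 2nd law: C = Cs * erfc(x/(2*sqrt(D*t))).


t_seconds = 46 * 365.25 * 24 * 3600 = 1451649600.0 s
arg = 0.047 / (2 * sqrt(3.71e-12 * 1451649600.0))
= 0.3202
erfc(0.3202) = 0.6506
C = 0.38 * 0.6506 = 0.2472%

0.2472


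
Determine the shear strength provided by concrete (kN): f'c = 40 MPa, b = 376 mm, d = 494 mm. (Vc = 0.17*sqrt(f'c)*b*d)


Vc = 0.17 * sqrt(40) * 376 * 494 / 1000
= 199.71 kN

199.71


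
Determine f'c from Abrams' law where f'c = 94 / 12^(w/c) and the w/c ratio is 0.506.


f'c = 94 / 12^0.506
= 94 / 3.516
= 26.73 MPa

26.73


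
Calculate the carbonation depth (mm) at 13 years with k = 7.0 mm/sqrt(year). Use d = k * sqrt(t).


depth = k * sqrt(t)
= 7.0 * sqrt(13)
= 25.24 mm

25.24


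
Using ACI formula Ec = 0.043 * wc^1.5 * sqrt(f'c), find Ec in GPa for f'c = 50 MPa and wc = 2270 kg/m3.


Ec = 0.043 * 2270^1.5 * sqrt(50) / 1000
= 32.88 GPa

32.88


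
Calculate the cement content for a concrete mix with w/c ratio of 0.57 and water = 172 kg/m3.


Cement = water / (w/c)
= 172 / 0.57
= 301.8 kg/m3

301.8


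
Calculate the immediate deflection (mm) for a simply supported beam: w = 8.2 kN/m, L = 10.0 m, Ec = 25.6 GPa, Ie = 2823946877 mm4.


Convert: L = 10.0 m = 10000 mm, Ec = 25.6 GPa = 25600 MPa
delta = 5 * 8.2 * 10000^4 / (384 * 25600 * 2823946877)
= 14.77 mm

14.77


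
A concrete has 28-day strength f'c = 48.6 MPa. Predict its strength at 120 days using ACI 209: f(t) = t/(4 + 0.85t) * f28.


f(120) = 120 / (4 + 0.85 * 120) * 48.6
= 120 / 106.0 * 48.6
= 55.02 MPa

55.02


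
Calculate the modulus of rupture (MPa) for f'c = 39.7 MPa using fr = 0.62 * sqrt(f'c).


fr = 0.62 * sqrt(39.7)
= 3.906 MPa

3.906


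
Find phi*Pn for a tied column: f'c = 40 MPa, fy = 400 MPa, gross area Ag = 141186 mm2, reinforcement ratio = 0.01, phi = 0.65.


Ast = rho * Ag = 0.01 * 141186 = 1411.86 mm2
phi*Pn = 0.65 * 0.80 * (0.85 * 40 * (141186 - 1411.86) + 400 * 1411.86) / 1000
= 2764.87 kN

2764.87


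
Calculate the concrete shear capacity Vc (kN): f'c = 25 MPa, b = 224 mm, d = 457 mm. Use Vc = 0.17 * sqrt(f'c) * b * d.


Vc = 0.17 * sqrt(25) * 224 * 457 / 1000
= 87.01 kN

87.01


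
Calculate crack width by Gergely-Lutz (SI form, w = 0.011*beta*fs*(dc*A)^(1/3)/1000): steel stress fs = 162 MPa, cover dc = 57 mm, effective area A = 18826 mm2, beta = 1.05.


w = 0.011 * beta * fs * (dc * A)^(1/3) / 1000
= 0.011 * 1.05 * 162 * (57 * 18826)^(1/3) / 1000
= 0.192 mm

0.192


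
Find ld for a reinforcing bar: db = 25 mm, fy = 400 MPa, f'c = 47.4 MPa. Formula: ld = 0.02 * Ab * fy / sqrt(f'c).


Ab = pi * 25^2 / 4 = 490.874 mm2
ld = 0.02 * 490.874 * 400 / sqrt(47.4)
= 570.4 mm

570.4


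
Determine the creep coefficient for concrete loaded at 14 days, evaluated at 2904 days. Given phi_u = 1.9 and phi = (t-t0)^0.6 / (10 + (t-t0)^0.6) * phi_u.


dt = 2904 - 14 = 2890
phi = 2890^0.6 / (10 + 2890^0.6) * 1.9
= 1.753

1.753


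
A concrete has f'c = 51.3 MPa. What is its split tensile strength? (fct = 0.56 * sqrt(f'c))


fct = 0.56 * sqrt(51.3)
= 0.56 * 7.162
= 4.011 MPa

4.011


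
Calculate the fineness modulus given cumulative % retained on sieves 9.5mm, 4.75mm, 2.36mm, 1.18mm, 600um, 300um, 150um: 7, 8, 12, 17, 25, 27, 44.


FM = sum(cumulative % retained) / 100
= 140 / 100
= 1.4

1.4


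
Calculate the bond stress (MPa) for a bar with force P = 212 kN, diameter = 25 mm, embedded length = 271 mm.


u = P / (pi * db * ld)
= 212 * 1000 / (pi * 25 * 271)
= 9.96 MPa

9.96


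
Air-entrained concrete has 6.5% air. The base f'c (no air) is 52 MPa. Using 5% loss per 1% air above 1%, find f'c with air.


Strength loss = (6.5 - 1) * 5 = 27.5%
f'c = 52 * (1 - 27.5/100)
= 37.7 MPa

37.7


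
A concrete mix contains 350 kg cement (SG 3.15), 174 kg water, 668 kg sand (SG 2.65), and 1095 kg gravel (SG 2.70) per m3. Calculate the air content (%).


Vol cement = 350 / (3.15 * 1000) = 0.111111 m3
Vol water = 174 / 1000 = 0.174 m3
Vol sand = 668 / (2.65 * 1000) = 0.252075 m3
Vol gravel = 1095 / (2.70 * 1000) = 0.405556 m3
Total solid + water volume = 0.942742 m3
Air = (1 - 0.942742) * 100 = 5.73%

5.73


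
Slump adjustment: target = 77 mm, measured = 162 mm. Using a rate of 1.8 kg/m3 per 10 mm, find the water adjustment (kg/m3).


Difference = 77 - 162 = -85 mm
Water adjustment = -85 * 1.8 / 10 = -15.3 kg/m3

-15.3


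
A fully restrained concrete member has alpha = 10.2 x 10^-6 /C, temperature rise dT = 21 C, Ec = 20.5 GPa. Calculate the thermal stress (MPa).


sigma = alpha * dT * Ec
= 10.2e-6 * 21 * 20.5 * 1000
= 4.391 MPa

4.391


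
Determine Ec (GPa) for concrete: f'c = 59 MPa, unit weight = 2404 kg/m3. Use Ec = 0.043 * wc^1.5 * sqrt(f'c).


Ec = 0.043 * 2404^1.5 * sqrt(59) / 1000
= 38.93 GPa

38.93


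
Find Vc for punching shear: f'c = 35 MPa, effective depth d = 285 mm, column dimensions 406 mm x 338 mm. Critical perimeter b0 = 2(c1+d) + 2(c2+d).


b0 = 2*(406 + 285) + 2*(338 + 285) = 2628 mm
Vc = 0.33 * sqrt(35) * 2628 * 285 / 1000
= 1462.24 kN

1462.24


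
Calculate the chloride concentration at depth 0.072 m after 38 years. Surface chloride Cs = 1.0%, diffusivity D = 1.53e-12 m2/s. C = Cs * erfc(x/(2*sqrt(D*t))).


t_seconds = 38 * 365.25 * 24 * 3600 = 1199188800.0 s
arg = 0.072 / (2 * sqrt(1.53e-12 * 1199188800.0))
= 0.8405
erfc(0.8405) = 0.2346
C = 1.0 * 0.2346 = 0.2346%

0.2346


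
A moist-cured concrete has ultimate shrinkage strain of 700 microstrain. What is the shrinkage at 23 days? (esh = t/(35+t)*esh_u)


esh(23) = 23 / (35 + 23) * 700
= 23 / 58 * 700
= 277.6 microstrain

277.6


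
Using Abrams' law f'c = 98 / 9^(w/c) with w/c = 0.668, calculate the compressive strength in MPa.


f'c = 98 / 9^0.668
= 98 / 4.339
= 22.58 MPa

22.58


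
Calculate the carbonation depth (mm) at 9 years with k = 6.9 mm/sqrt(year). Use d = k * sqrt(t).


depth = k * sqrt(t)
= 6.9 * sqrt(9)
= 20.7 mm

20.7


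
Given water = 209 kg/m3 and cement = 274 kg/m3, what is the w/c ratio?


w/c = water / cement
w/c = 209 / 274 = 0.763

0.763


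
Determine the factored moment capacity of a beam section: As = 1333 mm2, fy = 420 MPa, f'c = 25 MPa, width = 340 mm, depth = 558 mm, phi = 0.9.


a = As * fy / (0.85 * f'c * b)
= 1333 * 420 / (0.85 * 25 * 340)
= 77.4893 mm
Mn = As * fy * (d - a/2) / 10^6
= 290.7103 kN-m
phi*Mn = 0.9 * 290.7103 = 261.64 kN-m

261.64


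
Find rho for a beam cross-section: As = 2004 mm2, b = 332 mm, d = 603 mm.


rho = As / (b * d)
= 2004 / (332 * 603)
= 0.01

0.01


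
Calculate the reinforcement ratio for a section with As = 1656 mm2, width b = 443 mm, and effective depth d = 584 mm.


rho = As / (b * d)
= 1656 / (443 * 584)
= 0.0064

0.0064


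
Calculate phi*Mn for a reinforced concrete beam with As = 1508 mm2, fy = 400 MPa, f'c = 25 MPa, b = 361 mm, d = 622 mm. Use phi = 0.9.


a = As * fy / (0.85 * f'c * b)
= 1508 * 400 / (0.85 * 25 * 361)
= 78.6313 mm
Mn = As * fy * (d - a/2) / 10^6
= 351.4752 kN-m
phi*Mn = 0.9 * 351.4752 = 316.33 kN-m

316.33


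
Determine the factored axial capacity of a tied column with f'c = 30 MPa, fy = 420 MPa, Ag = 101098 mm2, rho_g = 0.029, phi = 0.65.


Ast = rho * Ag = 0.029 * 101098 = 2931.842 mm2
phi*Pn = 0.65 * 0.80 * (0.85 * 30 * (101098 - 2931.842) + 420 * 2931.842) / 1000
= 1942.0 kN

1942.0


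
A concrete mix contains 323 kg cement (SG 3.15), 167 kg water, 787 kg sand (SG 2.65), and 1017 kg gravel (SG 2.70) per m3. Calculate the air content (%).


Vol cement = 323 / (3.15 * 1000) = 0.10254 m3
Vol water = 167 / 1000 = 0.167 m3
Vol sand = 787 / (2.65 * 1000) = 0.296981 m3
Vol gravel = 1017 / (2.70 * 1000) = 0.376667 m3
Total solid + water volume = 0.943187 m3
Air = (1 - 0.943187) * 100 = 5.68%

5.68


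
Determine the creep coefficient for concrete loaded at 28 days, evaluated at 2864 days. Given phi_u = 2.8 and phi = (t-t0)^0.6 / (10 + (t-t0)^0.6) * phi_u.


dt = 2864 - 28 = 2836
phi = 2836^0.6 / (10 + 2836^0.6) * 2.8
= 2.581

2.581


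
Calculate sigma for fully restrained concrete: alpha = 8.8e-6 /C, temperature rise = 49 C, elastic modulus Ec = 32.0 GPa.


sigma = alpha * dT * Ec
= 8.8e-6 * 49 * 32.0 * 1000
= 13.798 MPa

13.798


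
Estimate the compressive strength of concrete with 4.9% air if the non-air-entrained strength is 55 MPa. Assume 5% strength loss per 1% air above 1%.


Strength loss = (4.9 - 1) * 5 = 19.5%
f'c = 55 * (1 - 19.5/100)
= 44.27 MPa

44.27


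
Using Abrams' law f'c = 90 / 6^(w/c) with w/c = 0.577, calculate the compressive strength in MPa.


f'c = 90 / 6^0.577
= 90 / 2.812
= 32.01 MPa

32.01


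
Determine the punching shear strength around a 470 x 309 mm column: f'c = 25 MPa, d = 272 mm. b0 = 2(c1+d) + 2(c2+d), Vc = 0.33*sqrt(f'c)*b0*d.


b0 = 2*(470 + 272) + 2*(309 + 272) = 2646 mm
Vc = 0.33 * sqrt(25) * 2646 * 272 / 1000
= 1187.52 kN

1187.52


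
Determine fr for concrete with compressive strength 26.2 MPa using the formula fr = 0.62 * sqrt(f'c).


fr = 0.62 * sqrt(26.2)
= 3.174 MPa

3.174


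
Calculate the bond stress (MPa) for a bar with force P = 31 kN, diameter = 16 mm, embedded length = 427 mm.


u = P / (pi * db * ld)
= 31 * 1000 / (pi * 16 * 427)
= 1.444 MPa

1.444


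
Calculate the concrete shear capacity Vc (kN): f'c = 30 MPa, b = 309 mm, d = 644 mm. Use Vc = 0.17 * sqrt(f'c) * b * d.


Vc = 0.17 * sqrt(30) * 309 * 644 / 1000
= 185.29 kN

185.29


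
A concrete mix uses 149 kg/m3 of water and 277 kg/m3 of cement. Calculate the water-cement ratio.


w/c = water / cement
w/c = 149 / 277 = 0.538

0.538


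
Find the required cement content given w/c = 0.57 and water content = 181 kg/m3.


Cement = water / (w/c)
= 181 / 0.57
= 317.5 kg/m3

317.5


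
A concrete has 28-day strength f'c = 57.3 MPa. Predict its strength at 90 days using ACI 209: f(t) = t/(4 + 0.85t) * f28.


f(90) = 90 / (4 + 0.85 * 90) * 57.3
= 90 / 80.5 * 57.3
= 64.06 MPa

64.06


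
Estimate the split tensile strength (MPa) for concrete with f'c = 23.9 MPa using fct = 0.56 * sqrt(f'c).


fct = 0.56 * sqrt(23.9)
= 0.56 * 4.889
= 2.738 MPa

2.738


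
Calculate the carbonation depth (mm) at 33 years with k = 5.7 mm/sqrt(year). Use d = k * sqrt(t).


depth = k * sqrt(t)
= 5.7 * sqrt(33)
= 32.74 mm

32.74


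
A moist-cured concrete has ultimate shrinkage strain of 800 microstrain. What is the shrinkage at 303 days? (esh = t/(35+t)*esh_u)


esh(303) = 303 / (35 + 303) * 800
= 303 / 338 * 800
= 717.2 microstrain

717.2


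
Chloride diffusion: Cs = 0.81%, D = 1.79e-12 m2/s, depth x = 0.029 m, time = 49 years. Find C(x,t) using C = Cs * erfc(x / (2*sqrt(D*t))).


t_seconds = 49 * 365.25 * 24 * 3600 = 1546322400.0 s
arg = 0.029 / (2 * sqrt(1.79e-12 * 1546322400.0))
= 0.2756
erfc(0.2756) = 0.6967
C = 0.81 * 0.6967 = 0.5643%

0.5643


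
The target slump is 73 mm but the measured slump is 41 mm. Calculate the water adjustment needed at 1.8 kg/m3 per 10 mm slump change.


Difference = 73 - 41 = 32 mm
Water adjustment = 32 * 1.8 / 10 = 5.8 kg/m3

5.8


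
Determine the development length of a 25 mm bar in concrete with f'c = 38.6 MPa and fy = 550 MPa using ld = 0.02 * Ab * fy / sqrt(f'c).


Ab = pi * 25^2 / 4 = 490.874 mm2
ld = 0.02 * 490.874 * 550 / sqrt(38.6)
= 869.1 mm

869.1


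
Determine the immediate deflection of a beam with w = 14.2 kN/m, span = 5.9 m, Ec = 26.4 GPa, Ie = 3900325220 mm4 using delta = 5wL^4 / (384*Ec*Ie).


Convert: L = 5.9 m = 5900 mm, Ec = 26.4 GPa = 26400 MPa
delta = 5 * 14.2 * 5900^4 / (384 * 26400 * 3900325220)
= 2.18 mm

2.18


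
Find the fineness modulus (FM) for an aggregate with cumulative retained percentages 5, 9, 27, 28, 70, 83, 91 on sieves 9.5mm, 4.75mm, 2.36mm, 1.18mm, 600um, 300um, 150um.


FM = sum(cumulative % retained) / 100
= 313 / 100
= 3.13

3.13


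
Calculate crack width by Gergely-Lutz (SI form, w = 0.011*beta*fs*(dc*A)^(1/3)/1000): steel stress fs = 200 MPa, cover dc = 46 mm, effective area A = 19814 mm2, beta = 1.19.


w = 0.011 * beta * fs * (dc * A)^(1/3) / 1000
= 0.011 * 1.19 * 200 * (46 * 19814)^(1/3) / 1000
= 0.254 mm

0.254


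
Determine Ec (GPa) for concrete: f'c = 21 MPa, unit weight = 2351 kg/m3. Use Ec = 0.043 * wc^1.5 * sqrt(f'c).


Ec = 0.043 * 2351^1.5 * sqrt(21) / 1000
= 22.46 GPa

22.46


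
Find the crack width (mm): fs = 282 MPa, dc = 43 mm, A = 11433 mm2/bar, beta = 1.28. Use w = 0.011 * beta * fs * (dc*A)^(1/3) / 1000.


w = 0.011 * beta * fs * (dc * A)^(1/3) / 1000
= 0.011 * 1.28 * 282 * (43 * 11433)^(1/3) / 1000
= 0.313 mm

0.313


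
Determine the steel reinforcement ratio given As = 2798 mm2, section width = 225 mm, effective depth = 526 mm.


rho = As / (b * d)
= 2798 / (225 * 526)
= 0.0236

0.0236


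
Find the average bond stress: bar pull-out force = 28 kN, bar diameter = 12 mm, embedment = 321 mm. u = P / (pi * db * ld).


u = P / (pi * db * ld)
= 28 * 1000 / (pi * 12 * 321)
= 2.314 MPa

2.314


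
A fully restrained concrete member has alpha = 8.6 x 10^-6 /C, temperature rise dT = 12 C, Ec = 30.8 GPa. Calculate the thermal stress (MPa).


sigma = alpha * dT * Ec
= 8.6e-6 * 12 * 30.8 * 1000
= 3.179 MPa

3.179


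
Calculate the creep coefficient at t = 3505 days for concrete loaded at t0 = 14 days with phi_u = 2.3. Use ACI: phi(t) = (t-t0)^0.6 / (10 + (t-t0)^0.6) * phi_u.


dt = 3505 - 14 = 3491
phi = 3491^0.6 / (10 + 3491^0.6) * 2.3
= 2.14

2.14


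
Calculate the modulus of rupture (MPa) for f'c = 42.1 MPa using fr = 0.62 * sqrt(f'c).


fr = 0.62 * sqrt(42.1)
= 4.023 MPa

4.023


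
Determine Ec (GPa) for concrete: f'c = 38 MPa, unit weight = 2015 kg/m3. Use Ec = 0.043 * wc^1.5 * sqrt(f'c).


Ec = 0.043 * 2015^1.5 * sqrt(38) / 1000
= 23.98 GPa

23.98


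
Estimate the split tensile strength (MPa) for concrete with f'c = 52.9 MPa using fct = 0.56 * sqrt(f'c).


fct = 0.56 * sqrt(52.9)
= 0.56 * 7.273
= 4.073 MPa

4.073


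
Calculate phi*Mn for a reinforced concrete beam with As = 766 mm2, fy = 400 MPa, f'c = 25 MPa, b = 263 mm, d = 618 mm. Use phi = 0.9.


a = As * fy / (0.85 * f'c * b)
= 766 * 400 / (0.85 * 25 * 263)
= 54.8244 mm
Mn = As * fy * (d - a/2) / 10^6
= 180.9561 kN-m
phi*Mn = 0.9 * 180.9561 = 162.86 kN-m

162.86


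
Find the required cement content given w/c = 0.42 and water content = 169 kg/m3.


Cement = water / (w/c)
= 169 / 0.42
= 402.4 kg/m3

402.4


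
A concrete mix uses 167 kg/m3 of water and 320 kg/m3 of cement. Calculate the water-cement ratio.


w/c = water / cement
w/c = 167 / 320 = 0.522

0.522


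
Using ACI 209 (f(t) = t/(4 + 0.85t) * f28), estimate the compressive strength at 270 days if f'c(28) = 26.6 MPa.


f(270) = 270 / (4 + 0.85 * 270) * 26.6
= 270 / 233.5 * 26.6
= 30.76 MPa

30.76


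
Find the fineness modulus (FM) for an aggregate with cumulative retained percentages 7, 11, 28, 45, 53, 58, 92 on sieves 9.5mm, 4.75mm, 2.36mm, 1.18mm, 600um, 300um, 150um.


FM = sum(cumulative % retained) / 100
= 294 / 100
= 2.94

2.94


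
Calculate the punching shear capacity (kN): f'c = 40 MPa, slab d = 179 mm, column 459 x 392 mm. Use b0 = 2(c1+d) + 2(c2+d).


b0 = 2*(459 + 179) + 2*(392 + 179) = 2418 mm
Vc = 0.33 * sqrt(40) * 2418 * 179 / 1000
= 903.34 kN

903.34


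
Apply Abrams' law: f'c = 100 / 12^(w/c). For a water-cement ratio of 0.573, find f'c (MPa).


f'c = 100 / 12^0.573
= 100 / 4.153
= 24.08 MPa

24.08


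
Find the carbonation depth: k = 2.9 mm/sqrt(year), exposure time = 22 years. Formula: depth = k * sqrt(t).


depth = k * sqrt(t)
= 2.9 * sqrt(22)
= 13.6 mm

13.6


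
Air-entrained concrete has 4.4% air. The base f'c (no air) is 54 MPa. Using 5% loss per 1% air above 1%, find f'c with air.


Strength loss = (4.4 - 1) * 5 = 17.0%
f'c = 54 * (1 - 17.0/100)
= 44.82 MPa

44.82


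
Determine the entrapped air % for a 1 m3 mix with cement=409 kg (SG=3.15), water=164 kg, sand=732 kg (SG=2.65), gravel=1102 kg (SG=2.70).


Vol cement = 409 / (3.15 * 1000) = 0.129841 m3
Vol water = 164 / 1000 = 0.164 m3
Vol sand = 732 / (2.65 * 1000) = 0.276226 m3
Vol gravel = 1102 / (2.70 * 1000) = 0.408148 m3
Total solid + water volume = 0.978216 m3
Air = (1 - 0.978216) * 100 = 2.18%

2.18
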